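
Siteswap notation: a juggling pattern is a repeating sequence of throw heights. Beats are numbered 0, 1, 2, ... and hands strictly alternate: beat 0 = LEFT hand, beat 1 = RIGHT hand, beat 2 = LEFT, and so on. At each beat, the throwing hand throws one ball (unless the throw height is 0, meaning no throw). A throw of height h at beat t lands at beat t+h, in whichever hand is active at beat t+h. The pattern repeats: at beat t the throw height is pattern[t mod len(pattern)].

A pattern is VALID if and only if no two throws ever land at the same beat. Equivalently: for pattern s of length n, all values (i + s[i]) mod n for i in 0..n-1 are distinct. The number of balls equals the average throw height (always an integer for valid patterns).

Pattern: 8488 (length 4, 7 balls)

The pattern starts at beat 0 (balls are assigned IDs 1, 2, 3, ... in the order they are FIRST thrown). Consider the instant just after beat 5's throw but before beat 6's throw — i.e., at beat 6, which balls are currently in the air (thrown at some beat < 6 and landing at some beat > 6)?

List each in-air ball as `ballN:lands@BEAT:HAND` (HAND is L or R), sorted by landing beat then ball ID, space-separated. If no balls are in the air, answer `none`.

Beat 0 (L): throw ball1 h=8 -> lands@8:L; in-air after throw: [b1@8:L]
Beat 1 (R): throw ball2 h=4 -> lands@5:R; in-air after throw: [b2@5:R b1@8:L]
Beat 2 (L): throw ball3 h=8 -> lands@10:L; in-air after throw: [b2@5:R b1@8:L b3@10:L]
Beat 3 (R): throw ball4 h=8 -> lands@11:R; in-air after throw: [b2@5:R b1@8:L b3@10:L b4@11:R]
Beat 4 (L): throw ball5 h=8 -> lands@12:L; in-air after throw: [b2@5:R b1@8:L b3@10:L b4@11:R b5@12:L]
Beat 5 (R): throw ball2 h=4 -> lands@9:R; in-air after throw: [b1@8:L b2@9:R b3@10:L b4@11:R b5@12:L]
Beat 6 (L): throw ball6 h=8 -> lands@14:L; in-air after throw: [b1@8:L b2@9:R b3@10:L b4@11:R b5@12:L b6@14:L]

Answer: ball1:lands@8:L ball2:lands@9:R ball3:lands@10:L ball4:lands@11:R ball5:lands@12:L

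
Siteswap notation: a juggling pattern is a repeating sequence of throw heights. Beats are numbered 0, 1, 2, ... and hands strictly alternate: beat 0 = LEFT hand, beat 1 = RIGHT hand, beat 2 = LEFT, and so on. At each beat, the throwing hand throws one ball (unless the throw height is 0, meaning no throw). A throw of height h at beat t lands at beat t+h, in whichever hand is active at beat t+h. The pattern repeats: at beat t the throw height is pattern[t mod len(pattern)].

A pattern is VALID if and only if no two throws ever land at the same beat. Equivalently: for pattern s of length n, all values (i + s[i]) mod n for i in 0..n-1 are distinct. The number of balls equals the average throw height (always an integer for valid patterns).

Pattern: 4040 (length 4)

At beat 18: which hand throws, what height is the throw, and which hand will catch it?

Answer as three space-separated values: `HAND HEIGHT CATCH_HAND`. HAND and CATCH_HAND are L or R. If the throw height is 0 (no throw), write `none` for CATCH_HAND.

Beat 18: 18 mod 2 = 0, so hand = L
Throw height = pattern[18 mod 4] = pattern[2] = 4
Lands at beat 18+4=22, 22 mod 2 = 0, so catch hand = L

Answer: L 4 L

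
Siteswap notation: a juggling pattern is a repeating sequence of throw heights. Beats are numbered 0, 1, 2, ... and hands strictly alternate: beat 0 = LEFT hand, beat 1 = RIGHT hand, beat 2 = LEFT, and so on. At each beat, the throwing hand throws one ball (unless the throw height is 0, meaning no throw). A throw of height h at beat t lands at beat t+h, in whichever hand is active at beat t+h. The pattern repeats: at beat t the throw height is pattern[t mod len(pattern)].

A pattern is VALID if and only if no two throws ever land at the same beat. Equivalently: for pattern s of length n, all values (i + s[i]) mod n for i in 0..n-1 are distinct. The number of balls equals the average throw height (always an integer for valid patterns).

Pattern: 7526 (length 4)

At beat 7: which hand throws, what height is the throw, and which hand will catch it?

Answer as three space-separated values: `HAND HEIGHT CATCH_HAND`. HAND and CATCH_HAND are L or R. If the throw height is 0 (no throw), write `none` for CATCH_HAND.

Beat 7: 7 mod 2 = 1, so hand = R
Throw height = pattern[7 mod 4] = pattern[3] = 6
Lands at beat 7+6=13, 13 mod 2 = 1, so catch hand = R

Answer: R 6 R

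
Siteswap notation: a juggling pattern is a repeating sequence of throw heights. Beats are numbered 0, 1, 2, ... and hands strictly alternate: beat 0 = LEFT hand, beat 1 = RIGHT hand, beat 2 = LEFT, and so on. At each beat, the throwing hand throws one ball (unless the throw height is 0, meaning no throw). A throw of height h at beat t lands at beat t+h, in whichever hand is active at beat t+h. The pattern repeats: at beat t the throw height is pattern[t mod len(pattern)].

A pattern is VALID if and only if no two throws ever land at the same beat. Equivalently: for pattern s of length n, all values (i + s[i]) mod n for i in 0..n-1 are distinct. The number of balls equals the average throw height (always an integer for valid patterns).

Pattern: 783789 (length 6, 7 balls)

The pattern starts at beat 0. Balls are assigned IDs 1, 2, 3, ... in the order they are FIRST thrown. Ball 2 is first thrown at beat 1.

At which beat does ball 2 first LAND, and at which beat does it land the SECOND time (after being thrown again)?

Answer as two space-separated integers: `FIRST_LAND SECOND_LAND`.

Answer: 9 16

Derivation:
Beat 0 (L): throw ball1 h=7 -> lands@7:R; in-air after throw: [b1@7:R]
Beat 1 (R): throw ball2 h=8 -> lands@9:R; in-air after throw: [b1@7:R b2@9:R]
Beat 2 (L): throw ball3 h=3 -> lands@5:R; in-air after throw: [b3@5:R b1@7:R b2@9:R]
Beat 3 (R): throw ball4 h=7 -> lands@10:L; in-air after throw: [b3@5:R b1@7:R b2@9:R b4@10:L]
Beat 4 (L): throw ball5 h=8 -> lands@12:L; in-air after throw: [b3@5:R b1@7:R b2@9:R b4@10:L b5@12:L]
Beat 5 (R): throw ball3 h=9 -> lands@14:L; in-air after throw: [b1@7:R b2@9:R b4@10:L b5@12:L b3@14:L]
Beat 6 (L): throw ball6 h=7 -> lands@13:R; in-air after throw: [b1@7:R b2@9:R b4@10:L b5@12:L b6@13:R b3@14:L]
Beat 7 (R): throw ball1 h=8 -> lands@15:R; in-air after throw: [b2@9:R b4@10:L b5@12:L b6@13:R b3@14:L b1@15:R]
Beat 8 (L): throw ball7 h=3 -> lands@11:R; in-air after throw: [b2@9:R b4@10:L b7@11:R b5@12:L b6@13:R b3@14:L b1@15:R]
Beat 9 (R): throw ball2 h=7 -> lands@16:L; in-air after throw: [b4@10:L b7@11:R b5@12:L b6@13:R b3@14:L b1@15:R b2@16:L]
Beat 10 (L): throw ball4 h=8 -> lands@18:L; in-air after throw: [b7@11:R b5@12:L b6@13:R b3@14:L b1@15:R b2@16:L b4@18:L]
Beat 11 (R): throw ball7 h=9 -> lands@20:L; in-air after throw: [b5@12:L b6@13:R b3@14:L b1@15:R b2@16:L b4@18:L b7@20:L]
Ball 2: thrown@1 h=8 -> first land @9; rethrown@9 h=7 -> second land @16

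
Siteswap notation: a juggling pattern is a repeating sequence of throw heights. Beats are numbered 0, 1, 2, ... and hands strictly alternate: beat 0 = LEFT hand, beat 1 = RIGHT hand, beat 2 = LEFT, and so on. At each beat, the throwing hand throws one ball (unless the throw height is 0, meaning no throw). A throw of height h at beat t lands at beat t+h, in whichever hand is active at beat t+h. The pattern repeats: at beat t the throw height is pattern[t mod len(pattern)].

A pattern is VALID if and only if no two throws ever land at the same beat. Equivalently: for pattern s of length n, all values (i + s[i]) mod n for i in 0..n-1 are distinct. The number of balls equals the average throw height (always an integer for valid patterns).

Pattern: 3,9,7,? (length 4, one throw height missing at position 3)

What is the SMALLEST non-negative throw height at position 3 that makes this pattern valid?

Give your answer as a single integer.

i=0: (0 + 3) mod 4 = 3
i=1: (1 + 9) mod 4 = 2
i=2: (2 + 7) mod 4 = 1
i=3: s[i]=? (unknown)
Known residues: [1, 2, 3]; need a permutation of 0..3, so missing residue r = 0
Need (3 + s) mod 4 = 0; smallest s = (0 - 3) mod 4 = 1

Answer: 1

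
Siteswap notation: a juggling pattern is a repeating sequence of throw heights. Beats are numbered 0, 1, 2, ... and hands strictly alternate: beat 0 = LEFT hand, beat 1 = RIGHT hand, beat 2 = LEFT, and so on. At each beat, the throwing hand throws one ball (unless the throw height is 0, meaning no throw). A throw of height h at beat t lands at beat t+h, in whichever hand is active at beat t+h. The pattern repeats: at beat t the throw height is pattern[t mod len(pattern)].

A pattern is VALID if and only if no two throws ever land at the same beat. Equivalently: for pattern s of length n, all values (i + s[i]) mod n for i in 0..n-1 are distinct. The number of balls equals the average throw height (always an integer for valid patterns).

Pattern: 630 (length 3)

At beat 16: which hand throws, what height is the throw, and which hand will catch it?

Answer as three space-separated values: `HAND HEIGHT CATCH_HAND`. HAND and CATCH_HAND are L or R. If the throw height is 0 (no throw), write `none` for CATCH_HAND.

Answer: L 3 R

Derivation:
Beat 16: 16 mod 2 = 0, so hand = L
Throw height = pattern[16 mod 3] = pattern[1] = 3
Lands at beat 16+3=19, 19 mod 2 = 1, so catch hand = R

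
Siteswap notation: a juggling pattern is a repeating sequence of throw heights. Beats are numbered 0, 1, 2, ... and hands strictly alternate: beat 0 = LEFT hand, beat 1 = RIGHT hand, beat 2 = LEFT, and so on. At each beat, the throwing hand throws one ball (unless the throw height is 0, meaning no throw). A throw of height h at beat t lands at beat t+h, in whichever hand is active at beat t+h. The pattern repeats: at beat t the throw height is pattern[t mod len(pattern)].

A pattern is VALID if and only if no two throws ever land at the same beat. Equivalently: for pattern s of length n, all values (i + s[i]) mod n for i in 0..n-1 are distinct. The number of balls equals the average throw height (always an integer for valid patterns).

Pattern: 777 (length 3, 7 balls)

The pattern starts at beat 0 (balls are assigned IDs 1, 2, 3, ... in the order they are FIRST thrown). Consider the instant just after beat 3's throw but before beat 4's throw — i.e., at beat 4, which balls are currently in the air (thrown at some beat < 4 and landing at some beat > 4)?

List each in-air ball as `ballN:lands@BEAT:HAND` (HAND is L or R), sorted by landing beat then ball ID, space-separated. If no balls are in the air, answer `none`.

Answer: ball1:lands@7:R ball2:lands@8:L ball3:lands@9:R ball4:lands@10:L

Derivation:
Beat 0 (L): throw ball1 h=7 -> lands@7:R; in-air after throw: [b1@7:R]
Beat 1 (R): throw ball2 h=7 -> lands@8:L; in-air after throw: [b1@7:R b2@8:L]
Beat 2 (L): throw ball3 h=7 -> lands@9:R; in-air after throw: [b1@7:R b2@8:L b3@9:R]
Beat 3 (R): throw ball4 h=7 -> lands@10:L; in-air after throw: [b1@7:R b2@8:L b3@9:R b4@10:L]
Beat 4 (L): throw ball5 h=7 -> lands@11:R; in-air after throw: [b1@7:R b2@8:L b3@9:R b4@10:L b5@11:R]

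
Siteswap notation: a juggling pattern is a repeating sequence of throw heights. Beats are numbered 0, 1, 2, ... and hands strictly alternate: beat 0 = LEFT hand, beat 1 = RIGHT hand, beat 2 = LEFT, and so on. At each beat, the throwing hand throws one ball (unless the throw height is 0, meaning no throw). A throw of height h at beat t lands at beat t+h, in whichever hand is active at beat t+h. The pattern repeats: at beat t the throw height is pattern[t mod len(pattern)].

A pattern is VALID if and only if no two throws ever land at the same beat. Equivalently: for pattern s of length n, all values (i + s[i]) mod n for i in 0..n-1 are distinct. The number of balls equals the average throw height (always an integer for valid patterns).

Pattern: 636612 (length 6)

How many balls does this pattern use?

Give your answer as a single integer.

Pattern = [6, 3, 6, 6, 1, 2], length n = 6
  position 0: throw height = 6, running sum = 6
  position 1: throw height = 3, running sum = 9
  position 2: throw height = 6, running sum = 15
  position 3: throw height = 6, running sum = 21
  position 4: throw height = 1, running sum = 22
  position 5: throw height = 2, running sum = 24
Total sum = 24; balls = sum / n = 24 / 6 = 4

Answer: 4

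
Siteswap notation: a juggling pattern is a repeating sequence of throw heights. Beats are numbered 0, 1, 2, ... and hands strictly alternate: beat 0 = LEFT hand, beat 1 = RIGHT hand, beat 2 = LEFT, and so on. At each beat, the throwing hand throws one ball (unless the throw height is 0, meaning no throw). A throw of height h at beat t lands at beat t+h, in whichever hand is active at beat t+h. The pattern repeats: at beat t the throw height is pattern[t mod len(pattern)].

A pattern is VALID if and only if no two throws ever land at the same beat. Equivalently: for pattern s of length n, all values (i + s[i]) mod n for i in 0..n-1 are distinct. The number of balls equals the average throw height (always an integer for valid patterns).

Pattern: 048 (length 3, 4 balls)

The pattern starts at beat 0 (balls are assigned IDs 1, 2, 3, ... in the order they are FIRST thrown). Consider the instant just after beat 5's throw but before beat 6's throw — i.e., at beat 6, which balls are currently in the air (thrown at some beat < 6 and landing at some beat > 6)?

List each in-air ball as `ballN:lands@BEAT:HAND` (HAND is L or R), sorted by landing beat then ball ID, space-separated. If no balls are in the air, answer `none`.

Beat 1 (R): throw ball1 h=4 -> lands@5:R; in-air after throw: [b1@5:R]
Beat 2 (L): throw ball2 h=8 -> lands@10:L; in-air after throw: [b1@5:R b2@10:L]
Beat 4 (L): throw ball3 h=4 -> lands@8:L; in-air after throw: [b1@5:R b3@8:L b2@10:L]
Beat 5 (R): throw ball1 h=8 -> lands@13:R; in-air after throw: [b3@8:L b2@10:L b1@13:R]

Answer: ball3:lands@8:L ball2:lands@10:L ball1:lands@13:R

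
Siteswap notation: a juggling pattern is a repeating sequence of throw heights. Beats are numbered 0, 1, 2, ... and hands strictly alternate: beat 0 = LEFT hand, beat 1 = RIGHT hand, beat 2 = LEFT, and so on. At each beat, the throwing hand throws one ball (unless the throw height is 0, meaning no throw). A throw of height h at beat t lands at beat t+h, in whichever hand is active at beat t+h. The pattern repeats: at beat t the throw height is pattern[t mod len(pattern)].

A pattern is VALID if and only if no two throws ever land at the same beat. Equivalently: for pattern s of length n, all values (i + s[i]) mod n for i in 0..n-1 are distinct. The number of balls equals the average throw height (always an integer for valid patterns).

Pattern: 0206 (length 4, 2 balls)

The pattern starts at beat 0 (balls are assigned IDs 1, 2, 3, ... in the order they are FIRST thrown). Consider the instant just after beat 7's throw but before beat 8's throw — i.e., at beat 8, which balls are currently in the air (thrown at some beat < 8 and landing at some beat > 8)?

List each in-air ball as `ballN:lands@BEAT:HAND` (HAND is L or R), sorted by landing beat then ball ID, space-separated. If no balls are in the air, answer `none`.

Answer: ball1:lands@9:R ball2:lands@13:R

Derivation:
Beat 1 (R): throw ball1 h=2 -> lands@3:R; in-air after throw: [b1@3:R]
Beat 3 (R): throw ball1 h=6 -> lands@9:R; in-air after throw: [b1@9:R]
Beat 5 (R): throw ball2 h=2 -> lands@7:R; in-air after throw: [b2@7:R b1@9:R]
Beat 7 (R): throw ball2 h=6 -> lands@13:R; in-air after throw: [b1@9:R b2@13:R]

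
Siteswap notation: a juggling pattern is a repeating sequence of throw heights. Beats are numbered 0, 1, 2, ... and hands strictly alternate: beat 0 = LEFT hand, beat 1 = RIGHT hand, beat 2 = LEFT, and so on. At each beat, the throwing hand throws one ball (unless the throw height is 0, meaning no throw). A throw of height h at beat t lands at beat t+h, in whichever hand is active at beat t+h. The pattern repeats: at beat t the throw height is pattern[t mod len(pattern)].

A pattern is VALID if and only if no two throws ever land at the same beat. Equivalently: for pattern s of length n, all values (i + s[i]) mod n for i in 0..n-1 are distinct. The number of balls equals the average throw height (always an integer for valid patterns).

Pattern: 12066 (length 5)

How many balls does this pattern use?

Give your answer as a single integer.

Answer: 3

Derivation:
Pattern = [1, 2, 0, 6, 6], length n = 5
  position 0: throw height = 1, running sum = 1
  position 1: throw height = 2, running sum = 3
  position 2: throw height = 0, running sum = 3
  position 3: throw height = 6, running sum = 9
  position 4: throw height = 6, running sum = 15
Total sum = 15; balls = sum / n = 15 / 5 = 3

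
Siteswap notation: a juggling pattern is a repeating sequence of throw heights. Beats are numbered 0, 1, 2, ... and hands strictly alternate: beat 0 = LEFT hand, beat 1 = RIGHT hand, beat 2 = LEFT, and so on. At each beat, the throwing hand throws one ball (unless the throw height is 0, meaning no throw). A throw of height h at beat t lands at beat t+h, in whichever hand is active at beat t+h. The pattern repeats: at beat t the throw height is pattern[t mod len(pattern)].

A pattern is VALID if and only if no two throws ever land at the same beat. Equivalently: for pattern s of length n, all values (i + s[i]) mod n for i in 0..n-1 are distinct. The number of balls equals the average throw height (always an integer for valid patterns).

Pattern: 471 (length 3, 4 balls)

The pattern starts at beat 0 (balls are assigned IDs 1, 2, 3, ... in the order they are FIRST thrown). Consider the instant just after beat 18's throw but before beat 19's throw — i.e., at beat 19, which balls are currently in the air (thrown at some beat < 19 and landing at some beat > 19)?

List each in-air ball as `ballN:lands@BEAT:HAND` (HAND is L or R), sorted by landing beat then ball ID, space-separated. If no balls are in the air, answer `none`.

Answer: ball2:lands@20:L ball4:lands@22:L ball1:lands@23:R

Derivation:
Beat 0 (L): throw ball1 h=4 -> lands@4:L; in-air after throw: [b1@4:L]
Beat 1 (R): throw ball2 h=7 -> lands@8:L; in-air after throw: [b1@4:L b2@8:L]
Beat 2 (L): throw ball3 h=1 -> lands@3:R; in-air after throw: [b3@3:R b1@4:L b2@8:L]
Beat 3 (R): throw ball3 h=4 -> lands@7:R; in-air after throw: [b1@4:L b3@7:R b2@8:L]
Beat 4 (L): throw ball1 h=7 -> lands@11:R; in-air after throw: [b3@7:R b2@8:L b1@11:R]
Beat 5 (R): throw ball4 h=1 -> lands@6:L; in-air after throw: [b4@6:L b3@7:R b2@8:L b1@11:R]
Beat 6 (L): throw ball4 h=4 -> lands@10:L; in-air after throw: [b3@7:R b2@8:L b4@10:L b1@11:R]
Beat 7 (R): throw ball3 h=7 -> lands@14:L; in-air after throw: [b2@8:L b4@10:L b1@11:R b3@14:L]
Beat 8 (L): throw ball2 h=1 -> lands@9:R; in-air after throw: [b2@9:R b4@10:L b1@11:R b3@14:L]
Beat 9 (R): throw ball2 h=4 -> lands@13:R; in-air after throw: [b4@10:L b1@11:R b2@13:R b3@14:L]
Beat 10 (L): throw ball4 h=7 -> lands@17:R; in-air after throw: [b1@11:R b2@13:R b3@14:L b4@17:R]
Beat 11 (R): throw ball1 h=1 -> lands@12:L; in-air after throw: [b1@12:L b2@13:R b3@14:L b4@17:R]
Beat 12 (L): throw ball1 h=4 -> lands@16:L; in-air after throw: [b2@13:R b3@14:L b1@16:L b4@17:R]
Beat 13 (R): throw ball2 h=7 -> lands@20:L; in-air after throw: [b3@14:L b1@16:L b4@17:R b2@20:L]
Beat 14 (L): throw ball3 h=1 -> lands@15:R; in-air after throw: [b3@15:R b1@16:L b4@17:R b2@20:L]
Beat 15 (R): throw ball3 h=4 -> lands@19:R; in-air after throw: [b1@16:L b4@17:R b3@19:R b2@20:L]
Beat 16 (L): throw ball1 h=7 -> lands@23:R; in-air after throw: [b4@17:R b3@19:R b2@20:L b1@23:R]
Beat 17 (R): throw ball4 h=1 -> lands@18:L; in-air after throw: [b4@18:L b3@19:R b2@20:L b1@23:R]
Beat 18 (L): throw ball4 h=4 -> lands@22:L; in-air after throw: [b3@19:R b2@20:L b4@22:L b1@23:R]
Beat 19 (R): throw ball3 h=7 -> lands@26:L; in-air after throw: [b2@20:L b4@22:L b1@23:R b3@26:L]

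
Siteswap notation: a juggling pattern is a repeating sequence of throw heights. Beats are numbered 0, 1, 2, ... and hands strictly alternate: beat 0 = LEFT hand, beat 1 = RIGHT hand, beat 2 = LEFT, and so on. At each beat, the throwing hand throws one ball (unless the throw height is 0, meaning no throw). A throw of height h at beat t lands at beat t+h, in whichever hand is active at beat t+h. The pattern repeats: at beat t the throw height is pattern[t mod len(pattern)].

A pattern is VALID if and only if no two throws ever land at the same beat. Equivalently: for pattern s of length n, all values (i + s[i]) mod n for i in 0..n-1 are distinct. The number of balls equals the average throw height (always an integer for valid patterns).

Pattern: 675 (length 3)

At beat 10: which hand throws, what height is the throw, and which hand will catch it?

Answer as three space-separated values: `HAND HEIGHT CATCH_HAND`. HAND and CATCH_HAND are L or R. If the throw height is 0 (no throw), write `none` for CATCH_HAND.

Beat 10: 10 mod 2 = 0, so hand = L
Throw height = pattern[10 mod 3] = pattern[1] = 7
Lands at beat 10+7=17, 17 mod 2 = 1, so catch hand = R

Answer: L 7 R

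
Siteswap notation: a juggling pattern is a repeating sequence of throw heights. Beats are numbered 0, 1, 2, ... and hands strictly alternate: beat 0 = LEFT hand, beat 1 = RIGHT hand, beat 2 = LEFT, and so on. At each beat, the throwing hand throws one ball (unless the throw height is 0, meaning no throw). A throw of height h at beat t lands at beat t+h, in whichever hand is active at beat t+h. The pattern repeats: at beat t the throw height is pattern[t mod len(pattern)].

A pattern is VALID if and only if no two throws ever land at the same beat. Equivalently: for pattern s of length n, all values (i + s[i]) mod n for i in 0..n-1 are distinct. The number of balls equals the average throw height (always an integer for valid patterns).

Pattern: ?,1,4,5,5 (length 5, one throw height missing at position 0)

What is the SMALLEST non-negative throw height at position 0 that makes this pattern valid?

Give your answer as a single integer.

Answer: 0

Derivation:
i=0: s[i]=? (unknown)
i=1: (1 + 1) mod 5 = 2
i=2: (2 + 4) mod 5 = 1
i=3: (3 + 5) mod 5 = 3
i=4: (4 + 5) mod 5 = 4
Known residues: [1, 2, 3, 4]; need a permutation of 0..4, so missing residue r = 0
Need (0 + s) mod 5 = 0; smallest s = (0 - 0) mod 5 = 0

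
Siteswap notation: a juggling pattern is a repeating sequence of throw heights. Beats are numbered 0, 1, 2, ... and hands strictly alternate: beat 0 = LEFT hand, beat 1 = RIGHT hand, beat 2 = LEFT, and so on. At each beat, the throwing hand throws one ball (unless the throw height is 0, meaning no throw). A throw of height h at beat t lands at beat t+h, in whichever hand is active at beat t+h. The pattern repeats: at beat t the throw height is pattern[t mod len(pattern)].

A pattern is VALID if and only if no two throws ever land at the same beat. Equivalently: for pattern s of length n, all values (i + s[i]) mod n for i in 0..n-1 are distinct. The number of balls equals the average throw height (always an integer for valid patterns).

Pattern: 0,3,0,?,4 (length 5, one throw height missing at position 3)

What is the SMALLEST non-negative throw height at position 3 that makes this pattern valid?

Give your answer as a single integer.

i=0: (0 + 0) mod 5 = 0
i=1: (1 + 3) mod 5 = 4
i=2: (2 + 0) mod 5 = 2
i=3: s[i]=? (unknown)
i=4: (4 + 4) mod 5 = 3
Known residues: [0, 2, 3, 4]; need a permutation of 0..4, so missing residue r = 1
Need (3 + s) mod 5 = 1; smallest s = (1 - 3) mod 5 = 3

Answer: 3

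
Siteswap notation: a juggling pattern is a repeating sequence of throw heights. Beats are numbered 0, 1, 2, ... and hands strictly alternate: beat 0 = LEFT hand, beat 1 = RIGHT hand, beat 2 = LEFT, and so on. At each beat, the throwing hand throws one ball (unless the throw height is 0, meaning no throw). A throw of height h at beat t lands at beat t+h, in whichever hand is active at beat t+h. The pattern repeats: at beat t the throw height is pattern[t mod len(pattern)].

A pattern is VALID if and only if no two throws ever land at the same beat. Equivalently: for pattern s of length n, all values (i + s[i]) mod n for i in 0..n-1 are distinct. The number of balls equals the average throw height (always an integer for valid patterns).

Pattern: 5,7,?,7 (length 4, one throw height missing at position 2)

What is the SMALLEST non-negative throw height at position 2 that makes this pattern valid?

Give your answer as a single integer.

i=0: (0 + 5) mod 4 = 1
i=1: (1 + 7) mod 4 = 0
i=2: s[i]=? (unknown)
i=3: (3 + 7) mod 4 = 2
Known residues: [0, 1, 2]; need a permutation of 0..3, so missing residue r = 3
Need (2 + s) mod 4 = 3; smallest s = (3 - 2) mod 4 = 1

Answer: 1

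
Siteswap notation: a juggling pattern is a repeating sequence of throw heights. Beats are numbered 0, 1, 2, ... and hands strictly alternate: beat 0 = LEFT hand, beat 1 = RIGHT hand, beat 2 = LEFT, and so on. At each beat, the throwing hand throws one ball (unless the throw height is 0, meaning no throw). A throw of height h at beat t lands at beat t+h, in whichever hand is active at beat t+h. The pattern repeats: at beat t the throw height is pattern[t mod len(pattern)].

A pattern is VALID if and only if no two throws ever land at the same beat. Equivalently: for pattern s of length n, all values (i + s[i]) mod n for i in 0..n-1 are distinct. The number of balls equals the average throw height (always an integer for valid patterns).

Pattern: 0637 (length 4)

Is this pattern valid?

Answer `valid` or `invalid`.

Answer: valid

Derivation:
i=0: (i + s[i]) mod n = (0 + 0) mod 4 = 0
i=1: (i + s[i]) mod n = (1 + 6) mod 4 = 3
i=2: (i + s[i]) mod n = (2 + 3) mod 4 = 1
i=3: (i + s[i]) mod n = (3 + 7) mod 4 = 2
Residues: [0, 3, 1, 2], distinct: True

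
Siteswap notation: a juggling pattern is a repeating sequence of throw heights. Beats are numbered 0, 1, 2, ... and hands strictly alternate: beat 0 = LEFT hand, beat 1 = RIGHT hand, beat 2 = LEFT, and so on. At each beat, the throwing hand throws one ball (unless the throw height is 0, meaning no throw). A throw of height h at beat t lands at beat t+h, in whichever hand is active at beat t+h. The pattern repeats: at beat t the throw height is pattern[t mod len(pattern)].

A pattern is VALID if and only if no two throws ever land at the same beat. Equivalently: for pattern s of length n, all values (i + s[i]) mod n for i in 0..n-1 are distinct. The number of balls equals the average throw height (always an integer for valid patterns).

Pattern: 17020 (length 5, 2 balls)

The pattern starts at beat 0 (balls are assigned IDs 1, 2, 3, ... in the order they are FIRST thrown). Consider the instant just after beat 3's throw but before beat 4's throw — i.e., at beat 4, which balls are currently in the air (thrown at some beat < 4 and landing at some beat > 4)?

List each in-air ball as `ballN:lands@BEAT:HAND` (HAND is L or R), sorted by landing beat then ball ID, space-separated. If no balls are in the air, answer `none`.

Answer: ball2:lands@5:R ball1:lands@8:L

Derivation:
Beat 0 (L): throw ball1 h=1 -> lands@1:R; in-air after throw: [b1@1:R]
Beat 1 (R): throw ball1 h=7 -> lands@8:L; in-air after throw: [b1@8:L]
Beat 3 (R): throw ball2 h=2 -> lands@5:R; in-air after throw: [b2@5:R b1@8:L]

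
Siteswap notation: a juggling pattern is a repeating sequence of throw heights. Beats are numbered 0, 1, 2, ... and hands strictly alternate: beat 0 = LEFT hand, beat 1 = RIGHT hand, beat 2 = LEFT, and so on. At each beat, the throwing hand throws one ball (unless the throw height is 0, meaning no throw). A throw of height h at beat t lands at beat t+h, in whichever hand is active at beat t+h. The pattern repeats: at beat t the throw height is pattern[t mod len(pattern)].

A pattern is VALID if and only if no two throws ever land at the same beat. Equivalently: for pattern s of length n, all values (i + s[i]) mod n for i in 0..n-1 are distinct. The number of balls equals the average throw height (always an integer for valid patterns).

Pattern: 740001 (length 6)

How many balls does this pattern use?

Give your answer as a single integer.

Pattern = [7, 4, 0, 0, 0, 1], length n = 6
  position 0: throw height = 7, running sum = 7
  position 1: throw height = 4, running sum = 11
  position 2: throw height = 0, running sum = 11
  position 3: throw height = 0, running sum = 11
  position 4: throw height = 0, running sum = 11
  position 5: throw height = 1, running sum = 12
Total sum = 12; balls = sum / n = 12 / 6 = 2

Answer: 2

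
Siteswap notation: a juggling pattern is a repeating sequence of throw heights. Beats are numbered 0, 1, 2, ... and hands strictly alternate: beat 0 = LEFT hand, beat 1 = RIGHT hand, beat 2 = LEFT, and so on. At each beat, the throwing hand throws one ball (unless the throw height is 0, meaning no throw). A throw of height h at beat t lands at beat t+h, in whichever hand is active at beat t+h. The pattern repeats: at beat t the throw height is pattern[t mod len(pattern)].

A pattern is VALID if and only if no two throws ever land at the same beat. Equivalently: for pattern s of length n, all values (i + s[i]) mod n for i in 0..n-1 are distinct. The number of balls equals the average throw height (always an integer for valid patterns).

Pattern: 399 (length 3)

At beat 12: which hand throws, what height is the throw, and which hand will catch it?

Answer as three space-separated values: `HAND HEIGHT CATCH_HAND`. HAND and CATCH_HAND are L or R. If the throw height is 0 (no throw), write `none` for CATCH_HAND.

Beat 12: 12 mod 2 = 0, so hand = L
Throw height = pattern[12 mod 3] = pattern[0] = 3
Lands at beat 12+3=15, 15 mod 2 = 1, so catch hand = R

Answer: L 3 R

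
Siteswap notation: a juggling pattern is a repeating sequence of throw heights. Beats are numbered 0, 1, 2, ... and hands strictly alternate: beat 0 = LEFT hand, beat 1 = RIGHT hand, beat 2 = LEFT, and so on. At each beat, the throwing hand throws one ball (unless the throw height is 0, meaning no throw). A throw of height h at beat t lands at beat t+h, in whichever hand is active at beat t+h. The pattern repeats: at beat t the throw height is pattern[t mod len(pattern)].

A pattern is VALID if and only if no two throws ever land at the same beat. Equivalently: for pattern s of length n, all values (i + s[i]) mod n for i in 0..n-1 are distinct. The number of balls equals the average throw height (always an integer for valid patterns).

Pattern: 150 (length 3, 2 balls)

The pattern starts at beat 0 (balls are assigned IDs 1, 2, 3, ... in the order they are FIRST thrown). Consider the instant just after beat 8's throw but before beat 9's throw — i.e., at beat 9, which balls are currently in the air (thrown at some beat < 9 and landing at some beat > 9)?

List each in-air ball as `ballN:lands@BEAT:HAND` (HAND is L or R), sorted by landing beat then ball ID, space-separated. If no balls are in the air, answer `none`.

Answer: ball1:lands@12:L

Derivation:
Beat 0 (L): throw ball1 h=1 -> lands@1:R; in-air after throw: [b1@1:R]
Beat 1 (R): throw ball1 h=5 -> lands@6:L; in-air after throw: [b1@6:L]
Beat 3 (R): throw ball2 h=1 -> lands@4:L; in-air after throw: [b2@4:L b1@6:L]
Beat 4 (L): throw ball2 h=5 -> lands@9:R; in-air after throw: [b1@6:L b2@9:R]
Beat 6 (L): throw ball1 h=1 -> lands@7:R; in-air after throw: [b1@7:R b2@9:R]
Beat 7 (R): throw ball1 h=5 -> lands@12:L; in-air after throw: [b2@9:R b1@12:L]
Beat 9 (R): throw ball2 h=1 -> lands@10:L; in-air after throw: [b2@10:L b1@12:L]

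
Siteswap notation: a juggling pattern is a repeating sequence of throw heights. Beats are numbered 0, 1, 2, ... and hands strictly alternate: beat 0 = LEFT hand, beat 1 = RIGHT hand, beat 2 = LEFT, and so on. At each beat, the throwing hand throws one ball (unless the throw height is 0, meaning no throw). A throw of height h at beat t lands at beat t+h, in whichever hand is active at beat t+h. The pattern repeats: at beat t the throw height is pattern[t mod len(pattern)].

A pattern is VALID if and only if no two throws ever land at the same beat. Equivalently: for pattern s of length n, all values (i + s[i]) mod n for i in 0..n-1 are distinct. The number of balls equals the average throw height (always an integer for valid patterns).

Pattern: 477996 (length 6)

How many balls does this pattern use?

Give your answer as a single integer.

Pattern = [4, 7, 7, 9, 9, 6], length n = 6
  position 0: throw height = 4, running sum = 4
  position 1: throw height = 7, running sum = 11
  position 2: throw height = 7, running sum = 18
  position 3: throw height = 9, running sum = 27
  position 4: throw height = 9, running sum = 36
  position 5: throw height = 6, running sum = 42
Total sum = 42; balls = sum / n = 42 / 6 = 7

Answer: 7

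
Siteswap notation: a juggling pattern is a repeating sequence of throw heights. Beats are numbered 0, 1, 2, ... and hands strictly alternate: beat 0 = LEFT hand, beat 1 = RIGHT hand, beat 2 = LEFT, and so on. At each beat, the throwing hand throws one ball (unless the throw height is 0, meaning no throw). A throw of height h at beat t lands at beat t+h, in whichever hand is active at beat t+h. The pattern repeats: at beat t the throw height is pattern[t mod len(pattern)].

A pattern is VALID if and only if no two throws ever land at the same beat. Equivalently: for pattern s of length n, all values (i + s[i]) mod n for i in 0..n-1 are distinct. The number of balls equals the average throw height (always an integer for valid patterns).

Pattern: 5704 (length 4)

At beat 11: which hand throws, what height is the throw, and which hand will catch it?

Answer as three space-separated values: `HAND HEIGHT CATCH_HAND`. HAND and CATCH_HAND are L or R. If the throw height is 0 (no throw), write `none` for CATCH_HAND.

Answer: R 4 R

Derivation:
Beat 11: 11 mod 2 = 1, so hand = R
Throw height = pattern[11 mod 4] = pattern[3] = 4
Lands at beat 11+4=15, 15 mod 2 = 1, so catch hand = R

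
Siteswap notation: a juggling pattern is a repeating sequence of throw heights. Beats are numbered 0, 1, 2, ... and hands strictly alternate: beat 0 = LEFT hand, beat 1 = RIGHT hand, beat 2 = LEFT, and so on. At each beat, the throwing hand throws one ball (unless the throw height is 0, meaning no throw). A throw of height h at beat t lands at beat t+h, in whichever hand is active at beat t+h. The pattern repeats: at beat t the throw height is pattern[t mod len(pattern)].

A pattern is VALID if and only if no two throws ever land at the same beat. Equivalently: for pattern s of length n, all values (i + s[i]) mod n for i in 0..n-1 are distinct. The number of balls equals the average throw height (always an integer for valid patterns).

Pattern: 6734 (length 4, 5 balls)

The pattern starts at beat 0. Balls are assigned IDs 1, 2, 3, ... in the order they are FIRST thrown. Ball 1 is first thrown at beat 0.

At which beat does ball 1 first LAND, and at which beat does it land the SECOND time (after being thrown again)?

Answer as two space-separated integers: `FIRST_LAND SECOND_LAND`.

Beat 0 (L): throw ball1 h=6 -> lands@6:L; in-air after throw: [b1@6:L]
Beat 1 (R): throw ball2 h=7 -> lands@8:L; in-air after throw: [b1@6:L b2@8:L]
Beat 2 (L): throw ball3 h=3 -> lands@5:R; in-air after throw: [b3@5:R b1@6:L b2@8:L]
Beat 3 (R): throw ball4 h=4 -> lands@7:R; in-air after throw: [b3@5:R b1@6:L b4@7:R b2@8:L]
Beat 4 (L): throw ball5 h=6 -> lands@10:L; in-air after throw: [b3@5:R b1@6:L b4@7:R b2@8:L b5@10:L]
Beat 5 (R): throw ball3 h=7 -> lands@12:L; in-air after throw: [b1@6:L b4@7:R b2@8:L b5@10:L b3@12:L]
Beat 6 (L): throw ball1 h=3 -> lands@9:R; in-air after throw: [b4@7:R b2@8:L b1@9:R b5@10:L b3@12:L]
Beat 7 (R): throw ball4 h=4 -> lands@11:R; in-air after throw: [b2@8:L b1@9:R b5@10:L b4@11:R b3@12:L]
Beat 8 (L): throw ball2 h=6 -> lands@14:L; in-air after throw: [b1@9:R b5@10:L b4@11:R b3@12:L b2@14:L]
Beat 9 (R): throw ball1 h=7 -> lands@16:L; in-air after throw: [b5@10:L b4@11:R b3@12:L b2@14:L b1@16:L]
Ball 1: thrown@0 h=6 -> first land @6; rethrown@6 h=3 -> second land @9

Answer: 6 9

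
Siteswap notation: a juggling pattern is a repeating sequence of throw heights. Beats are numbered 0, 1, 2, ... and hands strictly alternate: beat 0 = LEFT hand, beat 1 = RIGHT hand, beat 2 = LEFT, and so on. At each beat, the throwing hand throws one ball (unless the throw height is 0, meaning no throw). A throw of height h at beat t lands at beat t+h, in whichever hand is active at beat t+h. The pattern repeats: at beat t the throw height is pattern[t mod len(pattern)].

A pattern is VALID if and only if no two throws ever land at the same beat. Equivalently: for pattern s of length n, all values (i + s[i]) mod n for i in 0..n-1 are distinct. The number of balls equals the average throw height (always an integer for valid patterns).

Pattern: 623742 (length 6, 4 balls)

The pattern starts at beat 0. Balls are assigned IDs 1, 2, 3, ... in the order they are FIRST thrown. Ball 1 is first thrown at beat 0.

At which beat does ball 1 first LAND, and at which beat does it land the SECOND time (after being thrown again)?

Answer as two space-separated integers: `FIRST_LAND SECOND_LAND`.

Answer: 6 12

Derivation:
Beat 0 (L): throw ball1 h=6 -> lands@6:L; in-air after throw: [b1@6:L]
Beat 1 (R): throw ball2 h=2 -> lands@3:R; in-air after throw: [b2@3:R b1@6:L]
Beat 2 (L): throw ball3 h=3 -> lands@5:R; in-air after throw: [b2@3:R b3@5:R b1@6:L]
Beat 3 (R): throw ball2 h=7 -> lands@10:L; in-air after throw: [b3@5:R b1@6:L b2@10:L]
Beat 4 (L): throw ball4 h=4 -> lands@8:L; in-air after throw: [b3@5:R b1@6:L b4@8:L b2@10:L]
Beat 5 (R): throw ball3 h=2 -> lands@7:R; in-air after throw: [b1@6:L b3@7:R b4@8:L b2@10:L]
Beat 6 (L): throw ball1 h=6 -> lands@12:L; in-air after throw: [b3@7:R b4@8:L b2@10:L b1@12:L]
Beat 7 (R): throw ball3 h=2 -> lands@9:R; in-air after throw: [b4@8:L b3@9:R b2@10:L b1@12:L]
Beat 8 (L): throw ball4 h=3 -> lands@11:R; in-air after throw: [b3@9:R b2@10:L b4@11:R b1@12:L]
Beat 9 (R): throw ball3 h=7 -> lands@16:L; in-air after throw: [b2@10:L b4@11:R b1@12:L b3@16:L]
Beat 10 (L): throw ball2 h=4 -> lands@14:L; in-air after throw: [b4@11:R b1@12:L b2@14:L b3@16:L]
Beat 11 (R): throw ball4 h=2 -> lands@13:R; in-air after throw: [b1@12:L b4@13:R b2@14:L b3@16:L]
Beat 12 (L): throw ball1 h=6 -> lands@18:L; in-air after throw: [b4@13:R b2@14:L b3@16:L b1@18:L]
Ball 1: thrown@0 h=6 -> first land @6; rethrown@6 h=6 -> second land @12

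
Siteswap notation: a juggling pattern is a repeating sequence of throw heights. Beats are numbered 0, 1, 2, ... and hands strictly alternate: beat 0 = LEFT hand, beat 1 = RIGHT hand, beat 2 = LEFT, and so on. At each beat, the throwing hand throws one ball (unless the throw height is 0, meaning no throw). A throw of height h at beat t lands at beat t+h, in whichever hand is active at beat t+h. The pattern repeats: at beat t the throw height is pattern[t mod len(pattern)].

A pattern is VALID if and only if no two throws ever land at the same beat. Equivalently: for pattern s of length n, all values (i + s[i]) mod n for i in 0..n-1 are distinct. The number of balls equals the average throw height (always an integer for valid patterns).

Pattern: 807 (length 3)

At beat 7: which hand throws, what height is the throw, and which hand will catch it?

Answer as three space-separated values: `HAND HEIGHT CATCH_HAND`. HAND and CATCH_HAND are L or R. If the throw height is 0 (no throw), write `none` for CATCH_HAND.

Answer: R 0 none

Derivation:
Beat 7: 7 mod 2 = 1, so hand = R
Throw height = pattern[7 mod 3] = pattern[1] = 0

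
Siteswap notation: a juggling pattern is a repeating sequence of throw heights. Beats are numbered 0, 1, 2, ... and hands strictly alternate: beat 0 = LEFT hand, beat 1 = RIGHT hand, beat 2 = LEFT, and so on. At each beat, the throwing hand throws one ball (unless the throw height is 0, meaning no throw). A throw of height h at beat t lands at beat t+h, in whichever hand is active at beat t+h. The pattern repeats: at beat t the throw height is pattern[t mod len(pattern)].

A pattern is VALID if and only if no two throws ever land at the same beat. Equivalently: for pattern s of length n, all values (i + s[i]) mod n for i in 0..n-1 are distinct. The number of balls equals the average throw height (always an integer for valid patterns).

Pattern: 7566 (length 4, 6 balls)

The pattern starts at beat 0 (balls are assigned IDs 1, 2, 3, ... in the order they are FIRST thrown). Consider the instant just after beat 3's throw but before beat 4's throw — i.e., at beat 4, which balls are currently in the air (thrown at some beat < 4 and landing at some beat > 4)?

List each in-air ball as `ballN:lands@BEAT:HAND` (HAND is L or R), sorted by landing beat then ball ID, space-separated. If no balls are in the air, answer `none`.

Beat 0 (L): throw ball1 h=7 -> lands@7:R; in-air after throw: [b1@7:R]
Beat 1 (R): throw ball2 h=5 -> lands@6:L; in-air after throw: [b2@6:L b1@7:R]
Beat 2 (L): throw ball3 h=6 -> lands@8:L; in-air after throw: [b2@6:L b1@7:R b3@8:L]
Beat 3 (R): throw ball4 h=6 -> lands@9:R; in-air after throw: [b2@6:L b1@7:R b3@8:L b4@9:R]
Beat 4 (L): throw ball5 h=7 -> lands@11:R; in-air after throw: [b2@6:L b1@7:R b3@8:L b4@9:R b5@11:R]

Answer: ball2:lands@6:L ball1:lands@7:R ball3:lands@8:L ball4:lands@9:R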